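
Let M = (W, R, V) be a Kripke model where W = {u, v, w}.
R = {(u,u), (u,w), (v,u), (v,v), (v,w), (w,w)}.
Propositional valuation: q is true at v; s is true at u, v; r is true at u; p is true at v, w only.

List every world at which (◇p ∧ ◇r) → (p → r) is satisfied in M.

u, w

Let φ = (◇p ∧ ◇r) → (p → r). Evaluate φ at each world:
  u (successors {u, w}): φ is true.
  v (successors {u, v, w}): φ is false.
  w (successors {w}): φ is true.
For instance, at w:
  At w: ◇p ∧ ◇r is false, p → r is false, so (◇p ∧ ◇r) → (p → r) is true.
    At w: ◇p is true, ◇r is false, so ◇p ∧ ◇r is false.
      At w: ◇p requires p at some successor in {w}.
        p holds at w, so ◇p is true at w.
      At w: ◇r requires r at some successor in {w}.
        At w: r is false.
      So ◇r is false at w.
Satisfying worlds: {u, w}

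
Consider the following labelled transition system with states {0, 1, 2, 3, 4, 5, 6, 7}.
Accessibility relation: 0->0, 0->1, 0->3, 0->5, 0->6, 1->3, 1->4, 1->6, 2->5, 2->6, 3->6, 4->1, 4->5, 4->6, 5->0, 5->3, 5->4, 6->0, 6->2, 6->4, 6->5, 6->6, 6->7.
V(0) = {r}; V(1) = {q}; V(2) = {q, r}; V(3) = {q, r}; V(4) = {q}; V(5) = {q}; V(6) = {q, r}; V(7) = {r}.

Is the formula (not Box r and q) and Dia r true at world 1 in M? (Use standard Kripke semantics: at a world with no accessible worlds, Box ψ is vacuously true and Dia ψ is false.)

Yes

At 1: not Box r and q is true, Dia r is true, so (not Box r and q) and Dia r is true.
  At 1: not Box r is true, q is true, so not Box r and q is true.
    At 1: Box r is false, so not Box r is true.
      At 1: Box r requires r at every successor {3, 4, 6}.
        r fails at 4, so Box r is false at 1.
  At 1: Dia r requires r at some successor in {3, 4, 6}.
    r holds at 3, so Dia r is true at 1.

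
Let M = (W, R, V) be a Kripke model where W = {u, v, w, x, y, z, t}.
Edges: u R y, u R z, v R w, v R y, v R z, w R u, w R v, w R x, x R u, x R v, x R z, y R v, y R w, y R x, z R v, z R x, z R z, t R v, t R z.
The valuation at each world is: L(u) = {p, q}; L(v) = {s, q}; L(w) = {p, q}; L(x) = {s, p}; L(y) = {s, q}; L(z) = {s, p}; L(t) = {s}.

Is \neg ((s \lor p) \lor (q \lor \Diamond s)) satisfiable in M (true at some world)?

No

Let φ = \neg ((s \lor p) \lor (q \lor \Diamond s)). Evaluate φ at each world:
  u (successors {y, z}): φ is false.
  v (successors {w, y, z}): φ is false.
  w (successors {u, v, x}): φ is false.
  x (successors {u, v, z}): φ is false.
  y (successors {v, w, x}): φ is false.
  z (successors {v, x, z}): φ is false.
  t (successors {v, z}): φ is false.
For instance, at t:
  At t: (s \lor p) \lor (q \lor \Diamond s) is true, so \neg ((s \lor p) \lor (q \lor \Diamond s)) is false.
    At t: s \lor p is true, q \lor \Diamond s is true, so (s \lor p) \lor (q \lor \Diamond s) is true.
      At t: q is false, \Diamond s is true, so q \lor \Diamond s is true.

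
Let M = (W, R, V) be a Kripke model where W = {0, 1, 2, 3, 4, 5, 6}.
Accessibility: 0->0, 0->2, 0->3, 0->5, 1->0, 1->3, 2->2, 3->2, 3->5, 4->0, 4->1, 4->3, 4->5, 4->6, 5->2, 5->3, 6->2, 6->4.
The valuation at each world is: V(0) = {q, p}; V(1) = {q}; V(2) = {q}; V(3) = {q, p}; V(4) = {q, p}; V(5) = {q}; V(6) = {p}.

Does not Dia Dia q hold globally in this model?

No

Let φ = not Dia Dia q. Evaluate φ at each world:
  0 (successors {0, 2, 3, 5}): φ is false.
  1 (successors {0, 3}): φ is false.
  2 (successors {2}): φ is false.
  3 (successors {2, 5}): φ is false.
  4 (successors {0, 1, 3, 5, 6}): φ is false.
  5 (successors {2, 3}): φ is false.
  6 (successors {2, 4}): φ is false.
Detail at 0 (counterexample):
  At 0: Dia Dia q is true, so not Dia Dia q is false.
    At 0: Dia Dia q requires Dia q at some successor in {0, 2, 3, 5}.
      Dia q holds at 0, so Dia Dia q is true at 0.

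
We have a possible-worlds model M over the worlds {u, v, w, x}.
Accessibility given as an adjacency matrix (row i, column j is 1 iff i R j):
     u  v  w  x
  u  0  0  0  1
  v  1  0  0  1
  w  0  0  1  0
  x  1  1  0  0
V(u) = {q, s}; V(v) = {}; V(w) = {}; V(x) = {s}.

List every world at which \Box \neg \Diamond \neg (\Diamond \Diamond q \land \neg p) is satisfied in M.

Let φ = \Box \neg \Diamond \neg (\Diamond \Diamond q \land \neg p). Evaluate φ at each world:
  u (successors {x}): φ is true.
  v (successors {u, x}): φ is true.
  w (successors {w}): φ is false.
  x (successors {u, v}): φ is true.
For instance, at u:
  At u: \Box \neg \Diamond \neg (\Diamond \Diamond q \land \neg p) requires \neg \Diamond \neg (\Diamond \Diamond q \land \neg p) at every successor {x}.
      At x: \Diamond \neg (\Diamond \Diamond q \land \neg p) is false, so \neg \Diamond \neg (\Diamond \Diamond q \land \neg p) is true.
  So \Box \neg \Diamond \neg (\Diamond \Diamond q \land \neg p) is true at u.
Satisfying worlds: {u, v, x}

u, v, x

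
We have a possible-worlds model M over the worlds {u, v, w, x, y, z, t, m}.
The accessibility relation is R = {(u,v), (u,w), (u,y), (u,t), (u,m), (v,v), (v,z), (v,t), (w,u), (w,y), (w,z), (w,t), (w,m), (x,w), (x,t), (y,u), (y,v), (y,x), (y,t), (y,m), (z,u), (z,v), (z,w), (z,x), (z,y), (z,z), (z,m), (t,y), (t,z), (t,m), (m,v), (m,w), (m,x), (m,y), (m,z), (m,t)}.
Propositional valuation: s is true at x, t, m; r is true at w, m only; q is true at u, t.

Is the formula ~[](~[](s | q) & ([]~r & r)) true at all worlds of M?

Yes

Recall that []ψ holds at a world iff ψ holds at every accessible world, and <>ψ holds iff ψ holds at some accessible world.
Let φ = ~[](~[](s | q) & ([]~r & r)). Evaluate φ at each world:
  u (successors {v, w, y, t, m}): φ is true.
  v (successors {v, z, t}): φ is true.
  w (successors {u, y, z, t, m}): φ is true.
  x (successors {w, t}): φ is true.
  y (successors {u, v, x, t, m}): φ is true.
  z (successors {u, v, w, x, y, z, m}): φ is true.
  t (successors {y, z, m}): φ is true.
  m (successors {v, w, x, y, z, t}): φ is true.
For instance, at t:
  At t: [](~[](s | q) & ([]~r & r)) is false, so ~[](~[](s | q) & ([]~r & r)) is true.
    At t: [](~[](s | q) & ([]~r & r)) requires ~[](s | q) & ([]~r & r) at every successor {y, z, m}.
      ~[](s | q) & ([]~r & r) fails at y, so [](~[](s | q) & ([]~r & r)) is false at t.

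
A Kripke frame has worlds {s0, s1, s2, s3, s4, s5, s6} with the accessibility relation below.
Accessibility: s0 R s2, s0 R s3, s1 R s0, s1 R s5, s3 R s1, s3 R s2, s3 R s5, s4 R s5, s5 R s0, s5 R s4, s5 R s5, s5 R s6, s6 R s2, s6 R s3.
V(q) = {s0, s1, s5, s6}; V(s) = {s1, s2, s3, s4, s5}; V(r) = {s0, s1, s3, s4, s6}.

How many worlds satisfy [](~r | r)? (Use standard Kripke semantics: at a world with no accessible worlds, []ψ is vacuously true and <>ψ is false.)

7

Let φ = [](~r | r). Evaluate φ at each world:
  s0 (successors {s2, s3}): φ is true.
  s1 (successors {s0, s5}): φ is true.
  s2 (successors ∅): φ is true.
  s3 (successors {s1, s2, s5}): φ is true.
  s4 (successors {s5}): φ is true.
  s5 (successors {s0, s4, s5, s6}): φ is true.
  s6 (successors {s2, s3}): φ is true.
For instance, at s3:
  At s3: [](~r | r) requires ~r | r at every successor {s1, s2, s5}.
    At s1: ~r | r is true.
    At s2: ~r | r is true.
    At s5: ~r | r is true.
  So [](~r | r) is true at s3.
Satisfying worlds: {s0, s1, s2, s3, s4, s5, s6}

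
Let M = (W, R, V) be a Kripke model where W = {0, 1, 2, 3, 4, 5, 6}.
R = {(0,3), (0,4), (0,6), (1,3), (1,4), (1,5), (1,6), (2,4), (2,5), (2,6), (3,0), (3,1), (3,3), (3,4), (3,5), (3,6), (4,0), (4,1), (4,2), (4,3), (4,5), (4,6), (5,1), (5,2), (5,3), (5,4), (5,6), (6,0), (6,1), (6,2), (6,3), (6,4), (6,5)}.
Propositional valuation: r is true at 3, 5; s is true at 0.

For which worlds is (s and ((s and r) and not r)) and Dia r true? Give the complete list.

Let φ = (s and ((s and r) and not r)) and Dia r. Evaluate φ at each world:
  0 (successors {3, 4, 6}): φ is false.
  1 (successors {3, 4, 5, 6}): φ is false.
  2 (successors {4, 5, 6}): φ is false.
  3 (successors {0, 1, 3, 4, 5, 6}): φ is false.
  4 (successors {0, 1, 2, 3, 5, 6}): φ is false.
  5 (successors {1, 2, 3, 4, 6}): φ is false.
  6 (successors {0, 1, 2, 3, 4, 5}): φ is false.
For instance, at 2:
  At 2: s and ((s and r) and not r) is false, Dia r is true, so (s and ((s and r) and not r)) and Dia r is false.
    At 2: Dia r requires r at some successor in {4, 5, 6}.
      r holds at 5, so Dia r is true at 2.
Satisfying worlds: none.

none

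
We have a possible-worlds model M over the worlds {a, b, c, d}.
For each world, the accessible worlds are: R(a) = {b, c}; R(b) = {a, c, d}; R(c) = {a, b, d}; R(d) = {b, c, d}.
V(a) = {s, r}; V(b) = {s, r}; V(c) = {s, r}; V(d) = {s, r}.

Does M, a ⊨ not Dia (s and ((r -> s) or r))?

No

At a: Dia (s and ((r -> s) or r)) is true, so not Dia (s and ((r -> s) or r)) is false.
  At a: Dia (s and ((r -> s) or r)) requires s and ((r -> s) or r) at some successor in {b, c}.
    s and ((r -> s) or r) holds at b, so Dia (s and ((r -> s) or r)) is true at a.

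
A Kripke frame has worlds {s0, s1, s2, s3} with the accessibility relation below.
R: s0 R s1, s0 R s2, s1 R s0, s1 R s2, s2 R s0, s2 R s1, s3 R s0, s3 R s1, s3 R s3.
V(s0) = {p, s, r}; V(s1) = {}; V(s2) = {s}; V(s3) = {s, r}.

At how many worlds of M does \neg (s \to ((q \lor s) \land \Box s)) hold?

3

Let φ = \neg (s \to ((q \lor s) \land \Box s)). Evaluate φ at each world:
  s0 (successors {s1, s2}): φ is true.
  s1 (successors {s0, s2}): φ is false.
  s2 (successors {s0, s1}): φ is true.
  s3 (successors {s0, s1, s3}): φ is true.
For instance, at s3:
  At s3: s \to ((q \lor s) \land \Box s) is false, so \neg (s \to ((q \lor s) \land \Box s)) is true.
    At s3: s is true, (q \lor s) \land \Box s is false, so s \to ((q \lor s) \land \Box s) is false.
      At s3: q \lor s is true, \Box s is false, so (q \lor s) \land \Box s is false.
Satisfying worlds: {s0, s2, s3}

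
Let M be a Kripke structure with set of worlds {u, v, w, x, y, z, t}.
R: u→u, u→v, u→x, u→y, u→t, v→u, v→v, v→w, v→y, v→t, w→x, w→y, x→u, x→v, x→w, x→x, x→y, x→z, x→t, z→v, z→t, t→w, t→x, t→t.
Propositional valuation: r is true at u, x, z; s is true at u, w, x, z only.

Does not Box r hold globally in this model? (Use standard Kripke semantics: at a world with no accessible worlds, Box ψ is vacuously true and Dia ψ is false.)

Let φ = not Box r. Evaluate φ at each world:
  u (successors {u, v, x, y, t}): φ is true.
  v (successors {u, v, w, y, t}): φ is true.
  w (successors {x, y}): φ is true.
  x (successors {u, v, w, x, y, z, t}): φ is true.
  y (successors ∅): φ is false.
  z (successors {v, t}): φ is true.
  t (successors {w, x, t}): φ is true.
Detail at y (counterexample):
  At y: Box r is true, so not Box r is false.
    At y: no accessible worlds, so Box r holds vacuously.

No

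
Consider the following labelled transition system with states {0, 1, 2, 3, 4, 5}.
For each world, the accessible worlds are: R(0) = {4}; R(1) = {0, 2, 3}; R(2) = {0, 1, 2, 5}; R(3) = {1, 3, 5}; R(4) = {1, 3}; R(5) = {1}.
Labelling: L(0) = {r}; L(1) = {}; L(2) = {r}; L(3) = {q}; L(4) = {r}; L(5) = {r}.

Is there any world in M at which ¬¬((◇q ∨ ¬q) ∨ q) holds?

Let φ = ¬¬((◇q ∨ ¬q) ∨ q). Evaluate φ at each world:
  0 (successors {4}): φ is true.
  1 (successors {0, 2, 3}): φ is true.
  2 (successors {0, 1, 2, 5}): φ is true.
  3 (successors {1, 3, 5}): φ is true.
  4 (successors {1, 3}): φ is true.
  5 (successors {1}): φ is true.
Detail at 0 (witness):
  At 0: ¬((◇q ∨ ¬q) ∨ q) is false, so ¬¬((◇q ∨ ¬q) ∨ q) is true.
    At 0: (◇q ∨ ¬q) ∨ q is true, so ¬((◇q ∨ ¬q) ∨ q) is false.
      At 0: ◇q ∨ ¬q is true, q is false, so (◇q ∨ ¬q) ∨ q is true.

Yes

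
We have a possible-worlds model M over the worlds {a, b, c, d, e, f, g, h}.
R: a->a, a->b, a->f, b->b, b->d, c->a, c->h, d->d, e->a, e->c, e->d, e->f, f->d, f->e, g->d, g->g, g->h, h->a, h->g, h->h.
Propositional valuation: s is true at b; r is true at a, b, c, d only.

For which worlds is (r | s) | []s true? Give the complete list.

Let φ = (r | s) | []s. Evaluate φ at each world:
  a (successors {a, b, f}): φ is true.
  b (successors {b, d}): φ is true.
  c (successors {a, h}): φ is true.
  d (successors {d}): φ is true.
  e (successors {a, c, d, f}): φ is false.
  f (successors {d, e}): φ is false.
  g (successors {d, g, h}): φ is false.
  h (successors {a, g, h}): φ is false.
For instance, at a:
  At a: r | s is true, []s is false, so (r | s) | []s is true.
    At a: []s requires s at every successor {a, b, f}.
      s fails at a, so []s is false at a.
Satisfying worlds: {a, b, c, d}

a, b, c, d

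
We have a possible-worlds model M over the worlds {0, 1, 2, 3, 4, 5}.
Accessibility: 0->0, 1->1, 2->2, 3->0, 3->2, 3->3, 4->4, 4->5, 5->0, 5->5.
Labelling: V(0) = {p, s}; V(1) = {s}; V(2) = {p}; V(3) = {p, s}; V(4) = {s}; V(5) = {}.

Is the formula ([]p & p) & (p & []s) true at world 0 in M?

Yes

Recall that []ψ holds at a world iff ψ holds at every accessible world, and <>ψ holds iff ψ holds at some accessible world.
At 0: []p & p is true, p & []s is true, so ([]p & p) & (p & []s) is true.
  At 0: []p is true, p is true, so []p & p is true.
    At 0: []p requires p at every successor {0}.
      At 0: p is true.
    So []p is true at 0.
  At 0: p is true, []s is true, so p & []s is true.
    At 0: []s requires s at every successor {0}.
      At 0: s is true.
    So []s is true at 0.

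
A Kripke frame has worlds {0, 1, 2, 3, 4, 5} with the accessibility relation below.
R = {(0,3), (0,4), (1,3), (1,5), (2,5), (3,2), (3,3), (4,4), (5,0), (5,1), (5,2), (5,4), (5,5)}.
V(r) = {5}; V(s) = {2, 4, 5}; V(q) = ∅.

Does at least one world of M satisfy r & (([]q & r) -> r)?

Recall that []ψ holds at a world iff ψ holds at every accessible world, and <>ψ holds iff ψ holds at some accessible world.
Let φ = r & (([]q & r) -> r). Evaluate φ at each world:
  0 (successors {3, 4}): φ is false.
  1 (successors {3, 5}): φ is false.
  2 (successors {5}): φ is false.
  3 (successors {2, 3}): φ is false.
  4 (successors {4}): φ is false.
  5 (successors {0, 1, 2, 4, 5}): φ is true.
Detail at 5 (witness):
  At 5: r is true, ([]q & r) -> r is true, so r & (([]q & r) -> r) is true.
    At 5: []q & r is false, r is true, so ([]q & r) -> r is true.
      At 5: []q is false, r is true, so []q & r is false.

Yes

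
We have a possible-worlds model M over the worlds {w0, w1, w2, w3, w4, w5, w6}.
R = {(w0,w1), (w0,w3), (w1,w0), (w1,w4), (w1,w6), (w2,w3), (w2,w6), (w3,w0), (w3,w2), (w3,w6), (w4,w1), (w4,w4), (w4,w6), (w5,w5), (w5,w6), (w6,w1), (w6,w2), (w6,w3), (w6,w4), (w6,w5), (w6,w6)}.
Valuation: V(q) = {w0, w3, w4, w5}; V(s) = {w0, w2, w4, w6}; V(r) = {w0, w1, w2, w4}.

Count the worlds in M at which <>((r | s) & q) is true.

4

Let φ = <>((r | s) & q). Evaluate φ at each world:
  w0 (successors {w1, w3}): φ is false.
  w1 (successors {w0, w4, w6}): φ is true.
  w2 (successors {w3, w6}): φ is false.
  w3 (successors {w0, w2, w6}): φ is true.
  w4 (successors {w1, w4, w6}): φ is true.
  w5 (successors {w5, w6}): φ is false.
  w6 (successors {w1, w2, w3, w4, w5, w6}): φ is true.
For instance, at w0:
  At w0: <>((r | s) & q) requires (r | s) & q at some successor in {w1, w3}.
    At w1: (r | s) & q is false.
    At w3: (r | s) & q is false.
  So <>((r | s) & q) is false at w0.
Satisfying worlds: {w1, w3, w4, w6}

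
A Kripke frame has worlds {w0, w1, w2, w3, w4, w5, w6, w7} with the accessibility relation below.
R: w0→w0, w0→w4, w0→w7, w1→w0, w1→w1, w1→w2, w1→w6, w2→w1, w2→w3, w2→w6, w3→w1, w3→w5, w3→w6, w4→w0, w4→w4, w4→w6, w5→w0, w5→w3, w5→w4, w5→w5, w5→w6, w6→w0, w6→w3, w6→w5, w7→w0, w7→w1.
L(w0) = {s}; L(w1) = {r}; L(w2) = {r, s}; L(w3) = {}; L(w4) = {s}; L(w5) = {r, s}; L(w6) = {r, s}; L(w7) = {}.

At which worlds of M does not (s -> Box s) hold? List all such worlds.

Recall that Box ψ holds at a world iff ψ holds at every accessible world, and Dia ψ holds iff ψ holds at some accessible world.
Let φ = not (s -> Box s). Evaluate φ at each world:
  w0 (successors {w0, w4, w7}): φ is true.
  w1 (successors {w0, w1, w2, w6}): φ is false.
  w2 (successors {w1, w3, w6}): φ is true.
  w3 (successors {w1, w5, w6}): φ is false.
  w4 (successors {w0, w4, w6}): φ is false.
  w5 (successors {w0, w3, w4, w5, w6}): φ is true.
  w6 (successors {w0, w3, w5}): φ is true.
  w7 (successors {w0, w1}): φ is false.
For instance, at w0:
  At w0: s -> Box s is false, so not (s -> Box s) is true.
    At w0: s is true, Box s is false, so s -> Box s is false.
      At w0: Box s requires s at every successor {w0, w4, w7}.
        s fails at w7, so Box s is false at w0.
Satisfying worlds: {w0, w2, w5, w6}

w0, w2, w5, w6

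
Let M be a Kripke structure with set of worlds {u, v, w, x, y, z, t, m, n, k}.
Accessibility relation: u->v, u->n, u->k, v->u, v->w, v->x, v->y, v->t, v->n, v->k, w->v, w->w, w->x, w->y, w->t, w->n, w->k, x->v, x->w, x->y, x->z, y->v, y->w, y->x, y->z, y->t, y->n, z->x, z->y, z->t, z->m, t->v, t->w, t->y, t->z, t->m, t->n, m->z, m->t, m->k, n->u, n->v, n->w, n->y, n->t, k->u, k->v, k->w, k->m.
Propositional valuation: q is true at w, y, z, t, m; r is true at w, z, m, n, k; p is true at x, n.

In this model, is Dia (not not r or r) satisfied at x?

Yes

At x: Dia (not not r or r) requires not not r or r at some successor in {v, w, y, z}.
  not not r or r holds at w, so Dia (not not r or r) is true at x.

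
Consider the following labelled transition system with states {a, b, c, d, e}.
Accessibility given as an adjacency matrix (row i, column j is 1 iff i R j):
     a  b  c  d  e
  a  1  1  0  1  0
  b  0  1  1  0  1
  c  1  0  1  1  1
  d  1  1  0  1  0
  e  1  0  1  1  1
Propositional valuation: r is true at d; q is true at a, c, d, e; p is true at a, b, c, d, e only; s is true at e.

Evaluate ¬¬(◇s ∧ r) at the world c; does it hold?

No

Recall that ◇ψ holds at a world iff ψ holds at some accessible world.
At c: ¬(◇s ∧ r) is true, so ¬¬(◇s ∧ r) is false.
  At c: ◇s ∧ r is false, so ¬(◇s ∧ r) is true.
    At c: ◇s is true, r is false, so ◇s ∧ r is false.
      At c: ◇s requires s at some successor in {a, c, d, e}.
        s holds at e, so ◇s is true at c.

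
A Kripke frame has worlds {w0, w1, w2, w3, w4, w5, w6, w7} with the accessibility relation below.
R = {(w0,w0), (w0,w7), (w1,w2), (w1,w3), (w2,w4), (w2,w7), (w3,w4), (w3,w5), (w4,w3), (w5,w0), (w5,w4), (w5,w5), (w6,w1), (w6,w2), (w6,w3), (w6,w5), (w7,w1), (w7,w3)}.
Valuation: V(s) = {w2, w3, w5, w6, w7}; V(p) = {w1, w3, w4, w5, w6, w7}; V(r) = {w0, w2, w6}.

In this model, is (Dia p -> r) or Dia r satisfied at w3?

No

At w3: Dia p -> r is false, Dia r is false, so (Dia p -> r) or Dia r is false.
  At w3: Dia p is true, r is false, so Dia p -> r is false.
    At w3: Dia p requires p at some successor in {w4, w5}.
      p holds at w4, so Dia p is true at w3.
  At w3: Dia r requires r at some successor in {w4, w5}.
    At w4: r is false.
    At w5: r is false.
  So Dia r is false at w3.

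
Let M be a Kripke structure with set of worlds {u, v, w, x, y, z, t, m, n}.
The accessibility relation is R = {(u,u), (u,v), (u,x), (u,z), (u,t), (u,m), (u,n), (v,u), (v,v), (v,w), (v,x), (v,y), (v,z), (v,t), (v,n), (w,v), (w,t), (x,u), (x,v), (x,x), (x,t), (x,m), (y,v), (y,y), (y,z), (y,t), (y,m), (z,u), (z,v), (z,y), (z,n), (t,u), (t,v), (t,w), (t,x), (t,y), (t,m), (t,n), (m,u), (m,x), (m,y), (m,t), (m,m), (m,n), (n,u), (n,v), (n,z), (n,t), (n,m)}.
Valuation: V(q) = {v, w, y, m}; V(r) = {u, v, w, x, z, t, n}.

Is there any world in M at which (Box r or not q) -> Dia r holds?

Yes

Let φ = (Box r or not q) -> Dia r. Evaluate φ at each world:
  u (successors {u, v, x, z, t, m, n}): φ is true.
  v (successors {u, v, w, x, y, z, t, n}): φ is true.
  w (successors {v, t}): φ is true.
  x (successors {u, v, x, t, m}): φ is true.
  y (successors {v, y, z, t, m}): φ is true.
  z (successors {u, v, y, n}): φ is true.
  t (successors {u, v, w, x, y, m, n}): φ is true.
  m (successors {u, x, y, t, m, n}): φ is true.
  n (successors {u, v, z, t, m}): φ is true.
Detail at u (witness):
  At u: Box r or not q is true, Dia r is true, so (Box r or not q) -> Dia r is true.
    At u: Box r is false, not q is true, so Box r or not q is true.
      At u: Box r requires r at every successor {u, v, x, z, t, m, n}.
        r fails at m, so Box r is false at u.
    At u: Dia r requires r at some successor in {u, v, x, z, t, m, n}.
      r holds at u, so Dia r is true at u.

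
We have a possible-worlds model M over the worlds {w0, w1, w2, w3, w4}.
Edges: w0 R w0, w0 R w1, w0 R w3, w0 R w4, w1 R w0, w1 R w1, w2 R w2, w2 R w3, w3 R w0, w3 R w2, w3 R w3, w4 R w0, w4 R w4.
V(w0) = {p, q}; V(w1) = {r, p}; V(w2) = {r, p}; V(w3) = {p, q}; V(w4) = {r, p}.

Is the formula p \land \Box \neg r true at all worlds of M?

Let φ = p \land \Box \neg r. Evaluate φ at each world:
  w0 (successors {w0, w1, w3, w4}): φ is false.
  w1 (successors {w0, w1}): φ is false.
  w2 (successors {w2, w3}): φ is false.
  w3 (successors {w0, w2, w3}): φ is false.
  w4 (successors {w0, w4}): φ is false.
Detail at w0 (counterexample):
  At w0: p is true, \Box \neg r is false, so p \land \Box \neg r is false.
    At w0: \Box \neg r requires \neg r at every successor {w0, w1, w3, w4}.
      \neg r fails at w1, so \Box \neg r is false at w0.

No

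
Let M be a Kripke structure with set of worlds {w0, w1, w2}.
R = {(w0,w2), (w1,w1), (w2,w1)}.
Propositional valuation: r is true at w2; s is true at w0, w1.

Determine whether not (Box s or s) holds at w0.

No

At w0: Box s or s is true, so not (Box s or s) is false.
  At w0: Box s is false, s is true, so Box s or s is true.
    At w0: Box s requires s at every successor {w2}.
      s fails at w2, so Box s is false at w0.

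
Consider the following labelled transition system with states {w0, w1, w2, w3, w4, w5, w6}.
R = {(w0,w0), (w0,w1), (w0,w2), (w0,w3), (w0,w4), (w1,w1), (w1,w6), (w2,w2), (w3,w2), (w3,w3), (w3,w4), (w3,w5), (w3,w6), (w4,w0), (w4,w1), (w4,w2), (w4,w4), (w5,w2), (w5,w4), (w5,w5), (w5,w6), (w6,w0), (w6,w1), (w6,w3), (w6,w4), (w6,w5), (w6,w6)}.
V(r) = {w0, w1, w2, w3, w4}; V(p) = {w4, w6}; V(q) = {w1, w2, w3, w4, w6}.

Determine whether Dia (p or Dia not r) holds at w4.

At w4: Dia (p or Dia not r) requires p or Dia not r at some successor in {w0, w1, w2, w4}.
  p or Dia not r holds at w1, so Dia (p or Dia not r) is true at w4.
    At w1: p is false, Dia not r is true, so p or Dia not r is true.
      At w1: Dia not r requires not r at some successor in {w1, w6}.
        not r holds at w6, so Dia not r is true at w1.

Yes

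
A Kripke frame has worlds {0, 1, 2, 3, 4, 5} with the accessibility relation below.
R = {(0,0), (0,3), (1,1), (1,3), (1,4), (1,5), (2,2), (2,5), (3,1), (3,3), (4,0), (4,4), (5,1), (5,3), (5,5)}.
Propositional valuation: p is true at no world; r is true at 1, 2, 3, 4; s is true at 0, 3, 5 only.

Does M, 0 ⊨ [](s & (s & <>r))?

Yes

Recall that []ψ holds at a world iff ψ holds at every accessible world, and <>ψ holds iff ψ holds at some accessible world.
At 0: [](s & (s & <>r)) requires s & (s & <>r) at every successor {0, 3}.
    At 0: s is true, s & <>r is true, so s & (s & <>r) is true.
      At 0: s is true, <>r is true, so s & <>r is true.
    At 3: s is true, s & <>r is true, so s & (s & <>r) is true.
      At 3: s is true, <>r is true, so s & <>r is true.
So [](s & (s & <>r)) is true at 0.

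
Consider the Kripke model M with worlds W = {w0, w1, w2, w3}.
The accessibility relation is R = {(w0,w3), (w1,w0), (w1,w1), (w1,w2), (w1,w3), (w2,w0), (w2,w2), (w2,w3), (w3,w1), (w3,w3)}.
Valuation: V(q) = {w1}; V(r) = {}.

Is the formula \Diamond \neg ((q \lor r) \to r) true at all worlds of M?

No

Let φ = \Diamond \neg ((q \lor r) \to r). Evaluate φ at each world:
  w0 (successors {w3}): φ is false.
  w1 (successors {w0, w1, w2, w3}): φ is true.
  w2 (successors {w0, w2, w3}): φ is false.
  w3 (successors {w1, w3}): φ is true.
Detail at w0 (counterexample):
  At w0: \Diamond \neg ((q \lor r) \to r) requires \neg ((q \lor r) \to r) at some successor in {w3}.
    At w3: \neg ((q \lor r) \to r) is false.
  So \Diamond \neg ((q \lor r) \to r) is false at w0.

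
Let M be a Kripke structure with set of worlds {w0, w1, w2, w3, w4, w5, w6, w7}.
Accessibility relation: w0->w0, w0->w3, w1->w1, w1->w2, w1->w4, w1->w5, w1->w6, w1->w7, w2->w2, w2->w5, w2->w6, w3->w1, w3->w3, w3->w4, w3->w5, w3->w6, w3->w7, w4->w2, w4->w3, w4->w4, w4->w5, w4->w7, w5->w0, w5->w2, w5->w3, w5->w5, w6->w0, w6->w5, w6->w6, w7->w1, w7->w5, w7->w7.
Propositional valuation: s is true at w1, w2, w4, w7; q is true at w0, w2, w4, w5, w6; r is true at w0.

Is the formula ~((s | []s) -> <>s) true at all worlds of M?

No

Let φ = ~((s | []s) -> <>s). Evaluate φ at each world:
  w0 (successors {w0, w3}): φ is false.
  w1 (successors {w1, w2, w4, w5, w6, w7}): φ is false.
  w2 (successors {w2, w5, w6}): φ is false.
  w3 (successors {w1, w3, w4, w5, w6, w7}): φ is false.
  w4 (successors {w2, w3, w4, w5, w7}): φ is false.
  w5 (successors {w0, w2, w3, w5}): φ is false.
  w6 (successors {w0, w5, w6}): φ is false.
  w7 (successors {w1, w5, w7}): φ is false.
Detail at w0 (counterexample):
  At w0: (s | []s) -> <>s is true, so ~((s | []s) -> <>s) is false.
    At w0: s | []s is false, <>s is false, so (s | []s) -> <>s is true.
      At w0: s is false, []s is false, so s | []s is false.
      At w0: <>s requires s at some successor in {w0, w3}.
        At w0: s is false.
        At w3: s is false.
      So <>s is false at w0.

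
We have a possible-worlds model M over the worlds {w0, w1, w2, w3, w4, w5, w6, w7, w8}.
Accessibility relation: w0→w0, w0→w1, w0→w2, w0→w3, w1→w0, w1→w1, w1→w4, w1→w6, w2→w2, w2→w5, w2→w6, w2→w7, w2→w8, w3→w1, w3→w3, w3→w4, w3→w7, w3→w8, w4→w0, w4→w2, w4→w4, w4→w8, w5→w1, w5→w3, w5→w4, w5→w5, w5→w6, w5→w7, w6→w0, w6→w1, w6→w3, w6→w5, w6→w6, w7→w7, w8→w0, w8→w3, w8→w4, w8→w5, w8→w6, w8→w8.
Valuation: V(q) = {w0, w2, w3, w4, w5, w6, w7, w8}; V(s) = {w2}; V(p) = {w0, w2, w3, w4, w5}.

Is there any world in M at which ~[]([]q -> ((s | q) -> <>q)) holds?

Let φ = ~[]([]q -> ((s | q) -> <>q)). Evaluate φ at each world:
  w0 (successors {w0, w1, w2, w3}): φ is false.
  w1 (successors {w0, w1, w4, w6}): φ is false.
  w2 (successors {w2, w5, w6, w7, w8}): φ is false.
  w3 (successors {w1, w3, w4, w7, w8}): φ is false.
  w4 (successors {w0, w2, w4, w8}): φ is false.
  w5 (successors {w1, w3, w4, w5, w6, w7}): φ is false.
  w6 (successors {w0, w1, w3, w5, w6}): φ is false.
  w7 (successors {w7}): φ is false.
  w8 (successors {w0, w3, w4, w5, w6, w8}): φ is false.
For instance, at w6:
  At w6: []([]q -> ((s | q) -> <>q)) is true, so ~[]([]q -> ((s | q) -> <>q)) is false.
    At w6: []([]q -> ((s | q) -> <>q)) requires []q -> ((s | q) -> <>q) at every successor {w0, w1, w3, w5, w6}.
      At w0: []q -> ((s | q) -> <>q) is true.
      At w1: []q -> ((s | q) -> <>q) is true.
      At w3: []q -> ((s | q) -> <>q) is true.
      At w5: []q -> ((s | q) -> <>q) is true.
      At w6: []q -> ((s | q) -> <>q) is true.
    So []([]q -> ((s | q) -> <>q)) is true at w6.

No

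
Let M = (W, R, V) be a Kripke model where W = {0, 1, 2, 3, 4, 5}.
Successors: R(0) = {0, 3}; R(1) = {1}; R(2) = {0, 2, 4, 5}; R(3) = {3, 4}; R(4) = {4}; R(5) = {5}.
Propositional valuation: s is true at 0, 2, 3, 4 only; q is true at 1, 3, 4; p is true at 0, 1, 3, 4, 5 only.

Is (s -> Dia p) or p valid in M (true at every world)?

Yes

Let φ = (s -> Dia p) or p. Evaluate φ at each world:
  0 (successors {0, 3}): φ is true.
  1 (successors {1}): φ is true.
  2 (successors {0, 2, 4, 5}): φ is true.
  3 (successors {3, 4}): φ is true.
  4 (successors {4}): φ is true.
  5 (successors {5}): φ is true.
For instance, at 1:
  At 1: s -> Dia p is true, p is true, so (s -> Dia p) or p is true.
    At 1: s is false, Dia p is true, so s -> Dia p is true.
      At 1: Dia p requires p at some successor in {1}.
        p holds at 1, so Dia p is true at 1.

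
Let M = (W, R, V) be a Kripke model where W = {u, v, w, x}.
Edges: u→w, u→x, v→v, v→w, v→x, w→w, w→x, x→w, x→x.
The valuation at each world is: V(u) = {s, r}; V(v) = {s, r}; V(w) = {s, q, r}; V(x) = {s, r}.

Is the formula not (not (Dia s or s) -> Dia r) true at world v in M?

No

At v: not (Dia s or s) -> Dia r is true, so not (not (Dia s or s) -> Dia r) is false.
  At v: not (Dia s or s) is false, Dia r is true, so not (Dia s or s) -> Dia r is true.
    At v: Dia s or s is true, so not (Dia s or s) is false.
      At v: Dia s is true, s is true, so Dia s or s is true.
    At v: Dia r requires r at some successor in {v, w, x}.
      r holds at v, so Dia r is true at v.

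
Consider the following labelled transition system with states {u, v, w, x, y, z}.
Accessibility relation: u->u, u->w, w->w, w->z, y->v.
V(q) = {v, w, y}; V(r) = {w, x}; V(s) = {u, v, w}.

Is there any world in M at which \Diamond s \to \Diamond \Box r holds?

Let φ = \Diamond s \to \Diamond \Box r. Evaluate φ at each world:
  u (successors {u, w}): φ is false.
  v (successors ∅): φ is true.
  w (successors {w, z}): φ is true.
  x (successors ∅): φ is true.
  y (successors {v}): φ is true.
  z (successors ∅): φ is true.
Detail at v (witness):
  At v: \Diamond s is false, \Diamond \Box r is false, so \Diamond s \to \Diamond \Box r is true.
    At v: no accessible worlds, so \Diamond s is false.
    At v: no accessible worlds, so \Diamond \Box r is false.

Yes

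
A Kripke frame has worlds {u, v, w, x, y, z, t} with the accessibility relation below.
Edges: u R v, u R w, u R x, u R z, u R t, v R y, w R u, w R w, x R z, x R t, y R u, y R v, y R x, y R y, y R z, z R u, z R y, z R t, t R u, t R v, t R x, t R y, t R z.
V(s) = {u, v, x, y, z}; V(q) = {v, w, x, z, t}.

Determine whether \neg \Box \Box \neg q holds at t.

Yes

At t: \Box \Box \neg q is false, so \neg \Box \Box \neg q is true.
  At t: \Box \Box \neg q requires \Box \neg q at every successor {u, v, x, y, z}.
    \Box \neg q fails at u, so \Box \Box \neg q is false at t.
      At u: \Box \neg q requires \neg q at every successor {v, w, x, z, t}.
        \neg q fails at v, so \Box \neg q is false at u.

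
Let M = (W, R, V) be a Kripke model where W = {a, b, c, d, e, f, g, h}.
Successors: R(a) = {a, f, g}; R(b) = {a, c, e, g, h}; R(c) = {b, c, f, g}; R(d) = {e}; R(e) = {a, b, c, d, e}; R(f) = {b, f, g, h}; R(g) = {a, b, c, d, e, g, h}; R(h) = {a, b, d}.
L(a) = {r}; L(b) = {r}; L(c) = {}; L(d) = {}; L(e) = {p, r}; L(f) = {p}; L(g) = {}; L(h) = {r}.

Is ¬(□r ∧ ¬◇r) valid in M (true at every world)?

Let φ = ¬(□r ∧ ¬◇r). Evaluate φ at each world:
  a (successors {a, f, g}): φ is true.
  b (successors {a, c, e, g, h}): φ is true.
  c (successors {b, c, f, g}): φ is true.
  d (successors {e}): φ is true.
  e (successors {a, b, c, d, e}): φ is true.
  f (successors {b, f, g, h}): φ is true.
  g (successors {a, b, c, d, e, g, h}): φ is true.
  h (successors {a, b, d}): φ is true.
For instance, at b:
  At b: □r ∧ ¬◇r is false, so ¬(□r ∧ ¬◇r) is true.
    At b: □r is false, ¬◇r is false, so □r ∧ ¬◇r is false.
      At b: □r requires r at every successor {a, c, e, g, h}.
        r fails at c, so □r is false at b.
      At b: ◇r is true, so ¬◇r is false.

Yes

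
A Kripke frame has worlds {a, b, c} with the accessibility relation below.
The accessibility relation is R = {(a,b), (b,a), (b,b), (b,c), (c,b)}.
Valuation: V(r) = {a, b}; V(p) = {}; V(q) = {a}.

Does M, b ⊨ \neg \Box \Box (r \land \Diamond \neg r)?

Yes

At b: \Box \Box (r \land \Diamond \neg r) is false, so \neg \Box \Box (r \land \Diamond \neg r) is true.
  At b: \Box \Box (r \land \Diamond \neg r) requires \Box (r \land \Diamond \neg r) at every successor {a, b, c}.
    \Box (r \land \Diamond \neg r) fails at b, so \Box \Box (r \land \Diamond \neg r) is false at b.
      At b: \Box (r \land \Diamond \neg r) requires r \land \Diamond \neg r at every successor {a, b, c}.
        r \land \Diamond \neg r fails at a, so \Box (r \land \Diamond \neg r) is false at b.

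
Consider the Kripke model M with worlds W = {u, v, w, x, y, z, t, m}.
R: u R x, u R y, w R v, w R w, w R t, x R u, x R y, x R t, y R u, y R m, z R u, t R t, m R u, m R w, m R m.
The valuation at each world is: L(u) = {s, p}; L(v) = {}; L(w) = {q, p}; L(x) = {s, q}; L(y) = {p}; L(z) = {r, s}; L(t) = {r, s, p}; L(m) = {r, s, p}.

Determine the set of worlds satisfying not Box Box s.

u, w, x, y, z, m

Recall that Box ψ holds at a world iff ψ holds at every accessible world, and Dia ψ holds iff ψ holds at some accessible world.
Let φ = not Box Box s. Evaluate φ at each world:
  u (successors {x, y}): φ is true.
  v (successors ∅): φ is false.
  w (successors {v, w, t}): φ is true.
  x (successors {u, y, t}): φ is true.
  y (successors {u, m}): φ is true.
  z (successors {u}): φ is true.
  t (successors {t}): φ is false.
  m (successors {u, w, m}): φ is true.
For instance, at m:
  At m: Box Box s is false, so not Box Box s is true.
    At m: Box Box s requires Box s at every successor {u, w, m}.
      Box s fails at u, so Box Box s is false at m.
Satisfying worlds: {u, w, x, y, z, m}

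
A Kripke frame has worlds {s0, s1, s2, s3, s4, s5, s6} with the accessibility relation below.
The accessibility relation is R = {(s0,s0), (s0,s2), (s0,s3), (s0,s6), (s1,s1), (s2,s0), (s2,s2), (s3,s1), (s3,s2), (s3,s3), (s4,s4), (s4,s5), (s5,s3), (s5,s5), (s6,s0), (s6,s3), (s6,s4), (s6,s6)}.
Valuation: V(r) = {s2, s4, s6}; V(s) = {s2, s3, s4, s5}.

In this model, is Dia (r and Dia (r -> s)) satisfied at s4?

Recall that Dia ψ holds at a world iff ψ holds at some accessible world.
At s4: Dia (r and Dia (r -> s)) requires r and Dia (r -> s) at some successor in {s4, s5}.
  r and Dia (r -> s) holds at s4, so Dia (r and Dia (r -> s)) is true at s4.
    At s4: r is true, Dia (r -> s) is true, so r and Dia (r -> s) is true.
      At s4: Dia (r -> s) requires r -> s at some successor in {s4, s5}.
        r -> s holds at s4, so Dia (r -> s) is true at s4.

Yes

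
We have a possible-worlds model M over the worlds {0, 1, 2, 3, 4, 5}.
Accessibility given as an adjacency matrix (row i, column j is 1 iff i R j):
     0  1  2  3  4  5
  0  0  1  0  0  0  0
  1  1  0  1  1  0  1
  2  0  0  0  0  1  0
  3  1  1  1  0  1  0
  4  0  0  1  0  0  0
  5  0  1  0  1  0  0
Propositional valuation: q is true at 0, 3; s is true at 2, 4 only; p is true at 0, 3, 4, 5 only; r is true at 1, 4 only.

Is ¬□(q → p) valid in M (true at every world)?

Let φ = ¬□(q → p). Evaluate φ at each world:
  0 (successors {1}): φ is false.
  1 (successors {0, 2, 3, 5}): φ is false.
  2 (successors {4}): φ is false.
  3 (successors {0, 1, 2, 4}): φ is false.
  4 (successors {2}): φ is false.
  5 (successors {1, 3}): φ is false.
Detail at 0 (counterexample):
  At 0: □(q → p) is true, so ¬□(q → p) is false.
    At 0: □(q → p) requires q → p at every successor {1}.
      At 1: q → p is true.
    So □(q → p) is true at 0.

No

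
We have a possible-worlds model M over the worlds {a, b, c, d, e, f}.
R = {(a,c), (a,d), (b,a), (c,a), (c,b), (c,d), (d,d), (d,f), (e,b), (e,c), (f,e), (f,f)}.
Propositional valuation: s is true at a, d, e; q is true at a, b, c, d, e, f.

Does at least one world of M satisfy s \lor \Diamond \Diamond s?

Yes

Let φ = s \lor \Diamond \Diamond s. Evaluate φ at each world:
  a (successors {c, d}): φ is true.
  b (successors {a}): φ is true.
  c (successors {a, b, d}): φ is true.
  d (successors {d, f}): φ is true.
  e (successors {b, c}): φ is true.
  f (successors {e, f}): φ is true.
Detail at a (witness):
  At a: s is true, \Diamond \Diamond s is true, so s \lor \Diamond \Diamond s is true.
    At a: \Diamond \Diamond s requires \Diamond s at some successor in {c, d}.
      \Diamond s holds at c, so \Diamond \Diamond s is true at a.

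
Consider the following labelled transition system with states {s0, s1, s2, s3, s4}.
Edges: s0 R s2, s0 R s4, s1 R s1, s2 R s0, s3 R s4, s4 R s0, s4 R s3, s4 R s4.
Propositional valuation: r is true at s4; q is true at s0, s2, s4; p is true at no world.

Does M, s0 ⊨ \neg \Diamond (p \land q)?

Yes

At s0: \Diamond (p \land q) is false, so \neg \Diamond (p \land q) is true.
  At s0: \Diamond (p \land q) requires p \land q at some successor in {s2, s4}.
    At s2: p \land q is false.
    At s4: p \land q is false.
  So \Diamond (p \land q) is false at s0.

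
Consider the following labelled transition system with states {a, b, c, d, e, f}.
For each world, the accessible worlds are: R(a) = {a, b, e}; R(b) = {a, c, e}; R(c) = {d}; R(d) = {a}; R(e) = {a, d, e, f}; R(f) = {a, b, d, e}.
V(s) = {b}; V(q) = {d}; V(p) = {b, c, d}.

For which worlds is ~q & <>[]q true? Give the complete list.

b

Let φ = ~q & <>[]q. Evaluate φ at each world:
  a (successors {a, b, e}): φ is false.
  b (successors {a, c, e}): φ is true.
  c (successors {d}): φ is false.
  d (successors {a}): φ is false.
  e (successors {a, d, e, f}): φ is false.
  f (successors {a, b, d, e}): φ is false.
For instance, at a:
  At a: ~q is true, <>[]q is false, so ~q & <>[]q is false.
    At a: <>[]q requires []q at some successor in {a, b, e}.
      At a: []q is false.
      At b: []q is false.
      At e: []q is false.
    So <>[]q is false at a.
Satisfying worlds: {b}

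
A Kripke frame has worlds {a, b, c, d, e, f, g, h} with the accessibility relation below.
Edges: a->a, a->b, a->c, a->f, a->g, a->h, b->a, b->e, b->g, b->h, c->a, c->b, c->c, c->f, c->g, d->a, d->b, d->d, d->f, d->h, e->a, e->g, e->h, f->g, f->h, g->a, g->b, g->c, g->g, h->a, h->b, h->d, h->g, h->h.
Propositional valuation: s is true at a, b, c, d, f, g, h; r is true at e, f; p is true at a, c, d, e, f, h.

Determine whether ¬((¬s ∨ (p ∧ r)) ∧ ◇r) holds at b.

At b: (¬s ∨ (p ∧ r)) ∧ ◇r is false, so ¬((¬s ∨ (p ∧ r)) ∧ ◇r) is true.
  At b: ¬s ∨ (p ∧ r) is false, ◇r is true, so (¬s ∨ (p ∧ r)) ∧ ◇r is false.
    At b: ◇r requires r at some successor in {a, e, g, h}.
      r holds at e, so ◇r is true at b.

Yes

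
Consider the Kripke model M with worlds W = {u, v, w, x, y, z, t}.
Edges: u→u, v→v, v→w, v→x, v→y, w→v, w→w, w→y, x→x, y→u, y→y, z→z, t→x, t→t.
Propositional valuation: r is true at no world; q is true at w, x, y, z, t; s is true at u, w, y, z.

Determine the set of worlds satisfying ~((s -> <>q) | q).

Let φ = ~((s -> <>q) | q). Evaluate φ at each world:
  u (successors {u}): φ is true.
  v (successors {v, w, x, y}): φ is false.
  w (successors {v, w, y}): φ is false.
  x (successors {x}): φ is false.
  y (successors {u, y}): φ is false.
  z (successors {z}): φ is false.
  t (successors {x, t}): φ is false.
For instance, at t:
  At t: (s -> <>q) | q is true, so ~((s -> <>q) | q) is false.
    At t: s -> <>q is true, q is true, so (s -> <>q) | q is true.
      At t: s is false, <>q is true, so s -> <>q is true.
Satisfying worlds: {u}

u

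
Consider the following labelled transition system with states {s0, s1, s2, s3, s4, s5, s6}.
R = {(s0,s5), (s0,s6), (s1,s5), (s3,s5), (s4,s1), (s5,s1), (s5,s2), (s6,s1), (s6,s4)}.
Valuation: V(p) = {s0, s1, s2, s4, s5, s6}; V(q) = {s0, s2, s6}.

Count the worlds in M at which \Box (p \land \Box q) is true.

Recall that \Box ψ holds at a world iff ψ holds at every accessible world, and \Diamond ψ holds iff ψ holds at some accessible world.
Let φ = \Box (p \land \Box q). Evaluate φ at each world:
  s0 (successors {s5, s6}): φ is false.
  s1 (successors {s5}): φ is false.
  s2 (successors ∅): φ is true.
  s3 (successors {s5}): φ is false.
  s4 (successors {s1}): φ is false.
  s5 (successors {s1, s2}): φ is false.
  s6 (successors {s1, s4}): φ is false.
For instance, at s5:
  At s5: \Box (p \land \Box q) requires p \land \Box q at every successor {s1, s2}.
    p \land \Box q fails at s1, so \Box (p \land \Box q) is false at s5.
      At s1: p is true, \Box q is false, so p \land \Box q is false.
Satisfying worlds: {s2}

1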